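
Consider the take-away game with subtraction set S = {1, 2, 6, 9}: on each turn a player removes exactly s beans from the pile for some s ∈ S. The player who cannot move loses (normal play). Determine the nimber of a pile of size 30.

2

n :  0  1  2  3  4  5  6  7  8  9 10 11 12 13 14 15 16 17 18 19 20 21 22 23 24 25 26 27 28 29 30
G :  0  1  2  0  1  2  3  0  1  2  0  1  2  3  0  1  2  0  1  2  3  0  1  2  0  1  2  3  0  1  2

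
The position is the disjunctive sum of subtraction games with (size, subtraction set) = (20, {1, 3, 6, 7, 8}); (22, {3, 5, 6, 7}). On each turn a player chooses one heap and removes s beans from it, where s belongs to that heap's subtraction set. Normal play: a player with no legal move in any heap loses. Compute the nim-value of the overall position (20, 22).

Heap A, S = {1, 3, 6, 7, 8}:
n :  0  1  2  3  4  5  6  7  8  9 10 11 12 13 14 15 16 17 18 19 20
G :  0  1  0  1  0  1  2  3  2  3  2  3  4  0  1  0  1  0  1  2  3
G_A(20) = 3.
Heap B, S = {3, 5, 6, 7}:
n :  0  1  2  3  4  5  6  7  8  9 10 11 12 13 14 15 16 17 18 19 20 21 22
G :  0  0  0  1  1  1  2  2  2  3  0  0  0  1  1  1  2  2  2  3  0  0  0
G_B(22) = 0.
Combined Grundy value = 3 ⊕ 0 = 3.

3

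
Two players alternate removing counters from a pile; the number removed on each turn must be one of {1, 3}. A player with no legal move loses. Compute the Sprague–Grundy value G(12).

0

n :  0  1  2  3  4  5  6  7  8  9 10 11 12
G :  0  1  0  1  0  1  0  1  0  1  0  1  0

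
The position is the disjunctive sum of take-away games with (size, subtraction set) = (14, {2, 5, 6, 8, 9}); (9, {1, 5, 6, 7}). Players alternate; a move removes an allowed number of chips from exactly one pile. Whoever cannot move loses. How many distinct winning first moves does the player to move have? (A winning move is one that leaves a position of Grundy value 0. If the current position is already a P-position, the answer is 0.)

Pile A, S = {2, 5, 6, 8, 9}:
n :  0  1  2  3  4  5  6  7  8  9 10 11 12 13 14
G :  0  0  1  1  0  2  1  3  2  2  3  0  2  1  0
G_A(14) = 0.
Pile B, S = {1, 5, 6, 7}:
G(0) = 0
G(1) = mex{0} = 1
G(2) = mex{1} = 0
G(3) = mex{0} = 1
G(4) = mex{1} = 0
G(5) = mex{0,0} = 1
G(6) = mex{1,1,0} = 2
G(7) = mex{2,0,1,0} = 3
G(8) = mex{3,1,0,1} = 2
G(9) = mex{2,0,1,0} = 3
G_B(9) = 3.
Combined Grundy value = 0 ⊕ 3 = 3.
A winning move leaves total XOR = 0, i.e. changes one component's Grundy value g to g ⊕ X where X is the current total.
Pile A: need g' = 0⊕3 = 3. Options: 14−2→G=2, 14−5→G=2, 14−6→G=2, 14−8→G=1, 14−9→G=2. Hits: 0.
Pile B: need g' = 3⊕3 = 0. Options: 9−1→G=2, 9−5→G=0, 9−6→G=1, 9−7→G=0. Hits: 2.

2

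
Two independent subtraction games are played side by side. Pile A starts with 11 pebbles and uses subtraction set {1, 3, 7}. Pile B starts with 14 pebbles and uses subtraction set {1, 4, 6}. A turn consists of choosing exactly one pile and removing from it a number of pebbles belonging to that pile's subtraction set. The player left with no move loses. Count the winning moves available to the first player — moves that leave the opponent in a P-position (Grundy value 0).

2

Pile A, S = {1, 3, 7}:
G(0) = 0
G(1) = mex{0} = 1
G(2) = mex{1} = 0
G(3) = mex{0,0} = 1
G(4) = mex{1,1} = 0
G(5) = mex{0,0} = 1
G(6) = mex{1,1} = 0
G(7) = mex{0,0,0} = 1
G(8) = mex{1,1,1} = 0
G(9) = mex{0,0,0} = 1
G(10) = mex{1,1,1} = 0
G(11) = mex{0,0,0} = 1
G_A(11) = 1.
Pile B, S = {1, 4, 6}:
n :  0  1  2  3  4  5  6  7  8  9 10 11 12 13 14
G :  0  1  0  1  2  0  1  0  1  2  0  1  0  1  2
G_B(14) = 2.
Combined Grundy value = 1 ⊕ 2 = 3.
A winning move leaves total XOR = 0, i.e. changes one component's Grundy value g to g ⊕ X where X is the current total.
Pile A: need g' = 1⊕3 = 2. Options: 11−1→G=0, 11−3→G=0, 11−7→G=0. Hits: 0.
Pile B: need g' = 2⊕3 = 1. Options: 14−1→G=1, 14−4→G=0, 14−6→G=1. Hits: 2.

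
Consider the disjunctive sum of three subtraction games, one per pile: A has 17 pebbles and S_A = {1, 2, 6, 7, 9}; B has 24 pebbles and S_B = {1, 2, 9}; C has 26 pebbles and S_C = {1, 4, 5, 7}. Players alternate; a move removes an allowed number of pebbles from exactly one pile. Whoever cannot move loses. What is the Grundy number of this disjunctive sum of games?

0

Pile A, S = {1, 2, 6, 7, 9}:
G(0) = 0
G(1) = mex{0} = 1
G(2) = mex{1,0} = 2
G(3) = mex{2,1} = 0
G(4) = mex{0,2} = 1
G(5) = mex{1,0} = 2
G(6) = mex{2,1,0} = 3
G(7) = mex{3,2,1,0} = 4
G(8) = mex{4,3,2,1} = 0
G(9) = mex{0,4,0,2,0} = 1
G(10) = mex{1,0,1,0,1} = 2
G(11) = mex{2,1,2,1,2} = 0
G(12) = mex{0,2,3,2,0} = 1
G(13) = mex{1,0,4,3,1} = 2
G(14) = mex{2,1,0,4,2} = 3
G(15) = mex{3,2,1,0,3} = 4
G(16) = mex{4,3,2,1,4} = 0
G(17) = mex{0,4,0,2,0} = 1
G_A(17) = 1.
Pile B, S = {1, 2, 9}:
G(0) = 0
G(1) = mex{0} = 1
G(2) = mex{1,0} = 2
G(3) = mex{2,1} = 0
G(4) = mex{0,2} = 1
G(5) = mex{1,0} = 2
G(6) = mex{2,1} = 0
G(7) = mex{0,2} = 1
G(8) = mex{1,0} = 2
G(9) = mex{2,1,0} = 3
G(10) = mex{3,2,1} = 0
G(11) = mex{0,3,2} = 1
G(12) = mex{1,0,0} = 2
G(13) = mex{2,1,1} = 0
G(14) = mex{0,2,2} = 1
G(15) = mex{1,0,0} = 2
G(16) = mex{2,1,1} = 0
G(17) = mex{0,2,2} = 1
G(18) = mex{1,0,3} = 2
G(19) = mex{2,1,0} = 3
G(20) = mex{3,2,1} = 0
G(21) = mex{0,3,2} = 1
G(22) = mex{1,0,0} = 2
G(23) = mex{2,1,1} = 0
G(24) = mex{0,2,2} = 1
G_B(24) = 1.
Pile C, S = {1, 4, 5, 7}:
n :  0  1  2  3  4  5  6  7  8  9 10 11 12 13 14 15 16 17 18 19 20 21 22 23 24 25 26
G :  0  1  0  1  2  3  2  3  0  1  0  1  2  3  2  3  0  1  0  1  2  3  2  3  0  1  0
G_C(26) = 0.
Combined Grundy value = 1 ⊕ 1 ⊕ 0 = 0.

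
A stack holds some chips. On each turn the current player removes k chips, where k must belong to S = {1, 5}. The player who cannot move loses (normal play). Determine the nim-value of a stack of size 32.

n :  0  1  2  3  4  5  6  7  8  9 10 11 12 13 14 15 16 17 18 19 20 21 22 23 24 25 26 27 28 29 30 31 32
G :  0  1  0  1  0  1  0  1  0  1  0  1  0  1  0  1  0  1  0  1  0  1  0  1  0  1  0  1  0  1  0  1  0

0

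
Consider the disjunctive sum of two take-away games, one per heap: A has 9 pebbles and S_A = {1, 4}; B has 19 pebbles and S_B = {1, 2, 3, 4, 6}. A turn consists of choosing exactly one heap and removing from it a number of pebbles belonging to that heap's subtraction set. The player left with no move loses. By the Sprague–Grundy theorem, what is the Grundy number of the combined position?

6

Heap A, S = {1, 4}:
n : 0 1 2 3 4 5 6 7 8 9
G : 0 1 0 1 2 0 1 0 1 2
G_A(9) = 2.
Heap B, S = {1, 2, 3, 4, 6}:
n :  0  1  2  3  4  5  6  7  8  9 10 11 12 13 14 15 16 17 18 19
G :  0  1  2  3  4  0  1  2  3  4  0  1  2  3  4  0  1  2  3  4
G_B(19) = 4.
Combined Grundy value = 2 ⊕ 4 = 6.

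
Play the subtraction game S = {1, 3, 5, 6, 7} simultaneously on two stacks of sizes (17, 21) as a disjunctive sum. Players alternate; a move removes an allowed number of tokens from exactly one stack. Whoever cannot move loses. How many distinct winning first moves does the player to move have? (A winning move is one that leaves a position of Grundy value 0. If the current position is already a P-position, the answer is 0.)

2

All stacks use S = {1, 3, 5, 6, 7}:
n :  0  1  2  3  4  5  6  7  8  9 10 11 12 13 14 15 16 17 18 19 20 21
G :  0  1  0  1  0  1  2  3  2  3  2  3  0  1  0  1  0  1  2  3  2  3
Stack A: G(17) = 1.
Stack B: G(21) = 3.
Combined Grundy value = 1 ⊕ 3 = 2.
A winning move leaves total XOR = 0, i.e. changes one component's Grundy value g to g ⊕ X where X is the current total.
Stack A: need g' = 1⊕2 = 3. Options: 17−1→G=0, 17−3→G=0, 17−5→G=0, 17−6→G=3, 17−7→G=2. Hits: 1.
Stack B: need g' = 3⊕2 = 1. Options: 21−1→G=2, 21−3→G=2, 21−5→G=0, 21−6→G=1, 21−7→G=0. Hits: 1.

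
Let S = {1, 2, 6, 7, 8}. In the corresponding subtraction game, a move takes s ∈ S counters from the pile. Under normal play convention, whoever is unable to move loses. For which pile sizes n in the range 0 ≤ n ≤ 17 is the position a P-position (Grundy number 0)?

G(0) = 0
G(1) = mex{0} = 1
G(2) = mex{1,0} = 2
G(3) = mex{2,1} = 0
G(4) = mex{0,2} = 1
G(5) = mex{1,0} = 2
G(6) = mex{2,1,0} = 3
G(7) = mex{3,2,1,0} = 4
G(8) = mex{4,3,2,1,0} = 5
G(9) = mex{5,4,0,2,1} = 3
G(10) = mex{3,5,1,0,2} = 4
G(11) = mex{4,3,2,1,0} = 5
G(12) = mex{5,4,3,2,1} = 0
G(13) = mex{0,5,4,3,2} = 1
G(14) = mex{1,0,5,4,3} = 2
G(15) = mex{2,1,3,5,4} = 0
G(16) = mex{0,2,4,3,5} = 1
G(17) = mex{1,0,5,4,3} = 2
P-positions are exactly the n with G(n) = 0.

0, 3, 12, 15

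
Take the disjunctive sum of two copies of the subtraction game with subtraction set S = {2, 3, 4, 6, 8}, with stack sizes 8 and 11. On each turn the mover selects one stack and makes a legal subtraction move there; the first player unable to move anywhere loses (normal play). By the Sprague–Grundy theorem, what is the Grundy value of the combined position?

All stacks use S = {2, 3, 4, 6, 8}:
n :  0  1  2  3  4  5  6  7  8  9 10 11
G :  0  0  1  1  2  2  3  3  4  4  0  0
Stack A: G(8) = 4.
Stack B: G(11) = 0.
Combined Grundy value = 4 ⊕ 0 = 4.

4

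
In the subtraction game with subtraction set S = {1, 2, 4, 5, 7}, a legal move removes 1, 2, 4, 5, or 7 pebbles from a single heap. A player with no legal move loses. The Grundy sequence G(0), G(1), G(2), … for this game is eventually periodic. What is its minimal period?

n :  0  1  2  3  4  5  6  7  8  9 10 11 12 13 14
G :  0  1  2  0  1  2  0  1  2  0  1  2  0  1  2
G(n+3) = G(n) holds for n = 0,…,6 (a full window of length max(S) = 7), so the sequence is purely periodic with period 3.

3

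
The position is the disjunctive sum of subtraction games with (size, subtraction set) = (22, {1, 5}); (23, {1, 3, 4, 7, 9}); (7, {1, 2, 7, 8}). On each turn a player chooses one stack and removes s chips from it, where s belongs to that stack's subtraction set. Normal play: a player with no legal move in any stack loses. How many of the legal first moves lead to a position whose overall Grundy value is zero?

1

Stack A, S = {1, 5}:
G(0) = 0
G(1) = mex{0} = 1
G(2) = mex{1} = 0
G(3) = mex{0} = 1
G(4) = mex{1} = 0
G(5) = mex{0,0} = 1
G(6) = mex{1,1} = 0
G(7) = mex{0,0} = 1
G(8) = mex{1,1} = 0
G(9) = mex{0,0} = 1
G(10) = mex{1,1} = 0
G(11) = mex{0,0} = 1
G(12) = mex{1,1} = 0
G(13) = mex{0,0} = 1
G(14) = mex{1,1} = 0
G(15) = mex{0,0} = 1
G(16) = mex{1,1} = 0
G(17) = mex{0,0} = 1
G(18) = mex{1,1} = 0
G(19) = mex{0,0} = 1
G(20) = mex{1,1} = 0
G(21) = mex{0,0} = 1
G(22) = mex{1,1} = 0
G_A(22) = 0.
Stack B, S = {1, 3, 4, 7, 9}:
G(0) = 0
G(1) = mex{0} = 1
G(2) = mex{1} = 0
G(3) = mex{0,0} = 1
G(4) = mex{1,1,0} = 2
G(5) = mex{2,0,1} = 3
G(6) = mex{3,1,0} = 2
G(7) = mex{2,2,1,0} = 3
G(8) = mex{3,3,2,1} = 0
G(9) = mex{0,2,3,0,0} = 1
G(10) = mex{1,3,2,1,1} = 0
G(11) = mex{0,0,3,2,0} = 1
G(12) = mex{1,1,0,3,1} = 2
G(13) = mex{2,0,1,2,2} = 3
G(14) = mex{3,1,0,3,3} = 2
G(15) = mex{2,2,1,0,2} = 3
G(16) = mex{3,3,2,1,3} = 0
G(17) = mex{0,2,3,0,0} = 1
G(18) = mex{1,3,2,1,1} = 0
G(19) = mex{0,0,3,2,0} = 1
G(20) = mex{1,1,0,3,1} = 2
G(21) = mex{2,0,1,2,2} = 3
G(22) = mex{3,1,0,3,3} = 2
G(23) = mex{2,2,1,0,2} = 3
G_B(23) = 3.
Stack C, S = {1, 2, 7, 8}:
n : 0 1 2 3 4 5 6 7
G : 0 1 2 0 1 2 0 1
G_C(7) = 1.
Combined Grundy value = 0 ⊕ 3 ⊕ 1 = 2.
A winning move leaves total XOR = 0, i.e. changes one component's Grundy value g to g ⊕ X where X is the current total.
Stack A: need g' = 0⊕2 = 2. Options: 22−1→G=1, 22−5→G=1. Hits: 0.
Stack B: need g' = 3⊕2 = 1. Options: 23−1→G=2, 23−3→G=2, 23−4→G=1, 23−7→G=0, 23−9→G=2. Hits: 1.
Stack C: need g' = 1⊕2 = 3. Options: 7−1→G=0, 7−2→G=2, 7−7→G=0. Hits: 0.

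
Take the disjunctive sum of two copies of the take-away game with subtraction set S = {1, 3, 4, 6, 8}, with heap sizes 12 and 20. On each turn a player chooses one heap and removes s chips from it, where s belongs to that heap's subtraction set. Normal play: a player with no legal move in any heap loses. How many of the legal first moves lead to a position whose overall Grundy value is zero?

5

All heaps use S = {1, 3, 4, 6, 8}:
n :  0  1  2  3  4  5  6  7  8  9 10 11 12 13 14 15 16 17 18 19 20
G :  0  1  0  1  2  3  2  0  1  0  1  2  3  2  0  1  0  1  2  3  2
Heap A: G(12) = 3.
Heap B: G(20) = 2.
Combined Grundy value = 3 ⊕ 2 = 1.
A winning move leaves total XOR = 0, i.e. changes one component's Grundy value g to g ⊕ X where X is the current total.
Heap A: need g' = 3⊕1 = 2. Options: 12−1→G=2, 12−3→G=0, 12−4→G=1, 12−6→G=2, 12−8→G=2. Hits: 3.
Heap B: need g' = 2⊕1 = 3. Options: 20−1→G=3, 20−3→G=1, 20−4→G=0, 20−6→G=0, 20−8→G=3. Hits: 2.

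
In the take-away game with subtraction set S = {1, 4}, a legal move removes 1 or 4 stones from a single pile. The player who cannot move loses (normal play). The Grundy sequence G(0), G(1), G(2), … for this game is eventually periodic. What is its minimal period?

5

G(0) = 0
G(1) = mex{0} = 1
G(2) = mex{1} = 0
G(3) = mex{0} = 1
G(4) = mex{1,0} = 2
G(5) = mex{2,1} = 0
G(6) = mex{0,0} = 1
G(7) = mex{1,1} = 0
G(8) = mex{0,2} = 1
G(9) = mex{1,0} = 2
G(10) = mex{2,1} = 0
G(11) = mex{0,0} = 1
G(12) = mex{1,1} = 0
G(13) = mex{0,2} = 1
G(14) = mex{1,0} = 2
G(n+5) = G(n) holds for n = 0,…,3 (a full window of length max(S) = 4), so the sequence is purely periodic with period 5.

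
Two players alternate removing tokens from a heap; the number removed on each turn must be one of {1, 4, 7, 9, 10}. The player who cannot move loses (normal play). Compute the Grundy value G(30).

3

n :  0  1  2  3  4  5  6  7  8  9 10 11 12 13 14 15 16 17 18 19 20 21 22 23 24 25 26 27 28 29 30
G :  0  1  0  1  2  0  1  2  0  1  2  3  2  0  1  2  0  1  2  0  1  0  1  2  0  1  2  0  1  2  3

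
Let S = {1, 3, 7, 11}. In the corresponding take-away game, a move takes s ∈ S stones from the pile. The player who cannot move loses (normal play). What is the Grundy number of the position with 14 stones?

G(0) = 0
G(1) = mex{0} = 1
G(2) = mex{1} = 0
G(3) = mex{0,0} = 1
G(4) = mex{1,1} = 0
G(5) = mex{0,0} = 1
G(6) = mex{1,1} = 0
G(7) = mex{0,0,0} = 1
G(8) = mex{1,1,1} = 0
G(9) = mex{0,0,0} = 1
G(10) = mex{1,1,1} = 0
G(11) = mex{0,0,0,0} = 1
G(12) = mex{1,1,1,1} = 0
G(13) = mex{0,0,0,0} = 1
G(14) = mex{1,1,1,1} = 0

0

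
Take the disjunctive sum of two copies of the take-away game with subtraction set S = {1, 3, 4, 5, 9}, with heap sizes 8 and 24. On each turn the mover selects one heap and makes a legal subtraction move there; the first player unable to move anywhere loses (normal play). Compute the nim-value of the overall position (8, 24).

All heaps use S = {1, 3, 4, 5, 9}:
n :  0  1  2  3  4  5  6  7  8  9 10 11 12 13 14 15 16 17 18 19 20 21 22 23 24
G :  0  1  0  1  2  3  2  3  0  1  0  1  2  3  2  3  0  1  0  1  2  3  2  3  0
Heap A: G(8) = 0.
Heap B: G(24) = 0.
Combined Grundy value = 0 ⊕ 0 = 0.

0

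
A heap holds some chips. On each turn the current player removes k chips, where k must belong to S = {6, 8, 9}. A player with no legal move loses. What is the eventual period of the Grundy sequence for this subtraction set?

15

n :  0  1  2  3  4  5  6  7  8  9 10 11 12 13 14 15 16 17 18 19 20 21 22 23 24 25 26 27 28 29 30 31
G :  0  0  0  0  0  0  1  1  1  1  1  1  2  2  2  0  0  0  0  0  0  1  1  1  1  1  1  2  2  2  0  0
G(n+15) = G(n) holds for n = 0,…,8 (a full window of length max(S) = 9), so the sequence is purely periodic with period 15.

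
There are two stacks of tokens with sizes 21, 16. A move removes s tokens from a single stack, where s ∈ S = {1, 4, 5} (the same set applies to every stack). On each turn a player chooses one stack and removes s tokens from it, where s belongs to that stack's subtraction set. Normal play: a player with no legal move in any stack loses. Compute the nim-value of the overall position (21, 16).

3

All stacks use S = {1, 4, 5}:
n :  0  1  2  3  4  5  6  7  8  9 10 11 12 13 14 15 16 17 18 19 20 21
G :  0  1  0  1  2  3  2  3  0  1  0  1  2  3  2  3  0  1  0  1  2  3
Stack A: G(21) = 3.
Stack B: G(16) = 0.
Combined Grundy value = 3 ⊕ 0 = 3.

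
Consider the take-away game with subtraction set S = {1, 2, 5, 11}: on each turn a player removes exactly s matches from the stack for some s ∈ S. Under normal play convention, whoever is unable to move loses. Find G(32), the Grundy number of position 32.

G(0) = 0
G(1) = mex{0} = 1
G(2) = mex{1,0} = 2
G(3) = mex{2,1} = 0
G(4) = mex{0,2} = 1
G(5) = mex{1,0,0} = 2
G(6) = mex{2,1,1} = 0
G(7) = mex{0,2,2} = 1
G(8) = mex{1,0,0} = 2
G(9) = mex{2,1,1} = 0
G(10) = mex{0,2,2} = 1
G(11) = mex{1,0,0,0} = 2
G(12) = mex{2,1,1,1} = 0
G(13) = mex{0,2,2,2} = 1
G(14) = mex{1,0,0,0} = 2
G(15) = mex{2,1,1,1} = 0
G(16) = mex{0,2,2,2} = 1
G(17) = mex{1,0,0,0} = 2
G(18) = mex{2,1,1,1} = 0
G(19) = mex{0,2,2,2} = 1
G(20) = mex{1,0,0,0} = 2
G(21) = mex{2,1,1,1} = 0
G(22) = mex{0,2,2,2} = 1
G(23) = mex{1,0,0,0} = 2
G(24) = mex{2,1,1,1} = 0
G(25) = mex{0,2,2,2} = 1
G(26) = mex{1,0,0,0} = 2
G(27) = mex{2,1,1,1} = 0
G(28) = mex{0,2,2,2} = 1
G(29) = mex{1,0,0,0} = 2
G(30) = mex{2,1,1,1} = 0
G(31) = mex{0,2,2,2} = 1
G(32) = mex{1,0,0,0} = 2

2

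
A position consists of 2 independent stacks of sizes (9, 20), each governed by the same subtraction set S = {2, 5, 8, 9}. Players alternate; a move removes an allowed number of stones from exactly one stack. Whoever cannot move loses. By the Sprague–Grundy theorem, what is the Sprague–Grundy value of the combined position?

All stacks use S = {2, 5, 8, 9}:
G(0) = 0
G(1) = mex{} = 0
G(2) = mex{0} = 1
G(3) = mex{0} = 1
G(4) = mex{1} = 0
G(5) = mex{1,0} = 2
G(6) = mex{0,0} = 1
G(7) = mex{2,1} = 0
G(8) = mex{1,1,0} = 2
G(9) = mex{0,0,0,0} = 1
G(10) = mex{2,2,1,0} = 3
G(11) = mex{1,1,1,1} = 0
G(12) = mex{3,0,0,1} = 2
G(13) = mex{0,2,2,0} = 1
G(14) = mex{2,1,1,2} = 0
G(15) = mex{1,3,0,1} = 2
G(16) = mex{0,0,2,0} = 1
G(17) = mex{2,2,1,2} = 0
G(18) = mex{1,1,3,1} = 0
G(19) = mex{0,0,0,3} = 1
G(20) = mex{0,2,2,0} = 1
Stack A: G(9) = 1.
Stack B: G(20) = 1.
Combined Grundy value = 1 ⊕ 1 = 0.

0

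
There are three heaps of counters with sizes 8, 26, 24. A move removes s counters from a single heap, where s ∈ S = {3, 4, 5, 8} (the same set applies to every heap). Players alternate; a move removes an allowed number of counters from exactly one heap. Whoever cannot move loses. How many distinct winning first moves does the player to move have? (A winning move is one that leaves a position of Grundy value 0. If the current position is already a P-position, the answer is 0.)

All heaps use S = {3, 4, 5, 8}:
n :  0  1  2  3  4  5  6  7  8  9 10 11 12 13 14 15 16 17 18 19 20 21 22 23 24 25 26
G :  0  0  0  1  1  1  2  2  2  3  3  0  0  0  1  1  1  2  2  2  3  3  0  0  0  1  1
Heap A: G(8) = 2.
Heap B: G(26) = 1.
Heap C: G(24) = 0.
Combined Grundy value = 2 ⊕ 1 ⊕ 0 = 3.
A winning move leaves total XOR = 0, i.e. changes one component's Grundy value g to g ⊕ X where X is the current total.
Heap A: need g' = 2⊕3 = 1. Options: 8−3→G=1, 8−4→G=1, 8−5→G=1, 8−8→G=0. Hits: 3.
Heap B: need g' = 1⊕3 = 2. Options: 26−3→G=0, 26−4→G=0, 26−5→G=3, 26−8→G=2. Hits: 1.
Heap C: need g' = 0⊕3 = 3. Options: 24−3→G=3, 24−4→G=3, 24−5→G=2, 24−8→G=1. Hits: 2.

6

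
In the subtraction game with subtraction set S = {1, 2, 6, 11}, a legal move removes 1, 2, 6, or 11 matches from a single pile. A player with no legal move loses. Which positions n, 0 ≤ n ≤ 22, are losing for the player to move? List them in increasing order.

G(0) = 0
G(1) = mex{0} = 1
G(2) = mex{1,0} = 2
G(3) = mex{2,1} = 0
G(4) = mex{0,2} = 1
G(5) = mex{1,0} = 2
G(6) = mex{2,1,0} = 3
G(7) = mex{3,2,1} = 0
G(8) = mex{0,3,2} = 1
G(9) = mex{1,0,0} = 2
G(10) = mex{2,1,1} = 0
G(11) = mex{0,2,2,0} = 1
G(12) = mex{1,0,3,1} = 2
G(13) = mex{2,1,0,2} = 3
G(14) = mex{3,2,1,0} = 4
G(15) = mex{4,3,2,1} = 0
G(16) = mex{0,4,0,2} = 1
G(17) = mex{1,0,1,3} = 2
G(18) = mex{2,1,2,0} = 3
G(19) = mex{3,2,3,1} = 0
G(20) = mex{0,3,4,2} = 1
G(21) = mex{1,0,0,0} = 2
G(22) = mex{2,1,1,1} = 0
P-positions are exactly the n with G(n) = 0.

0, 3, 7, 10, 15, 19, 22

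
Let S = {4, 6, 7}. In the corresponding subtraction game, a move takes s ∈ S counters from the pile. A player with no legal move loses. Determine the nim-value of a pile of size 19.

n :  0  1  2  3  4  5  6  7  8  9 10 11 12 13 14 15 16 17 18 19
G :  0  0  0  0  1  1  1  1  2  2  2  0  0  0  0  1  1  1  1  2

2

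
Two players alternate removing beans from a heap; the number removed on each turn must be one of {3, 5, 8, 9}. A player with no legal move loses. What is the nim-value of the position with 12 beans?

G(0) = 0
G(1) = mex{} = 0
G(2) = mex{} = 0
G(3) = mex{0} = 1
G(4) = mex{0} = 1
G(5) = mex{0,0} = 1
G(6) = mex{1,0} = 2
G(7) = mex{1,0} = 2
G(8) = mex{1,1,0} = 2
G(9) = mex{2,1,0,0} = 3
G(10) = mex{2,1,0,0} = 3
G(11) = mex{2,2,1,0} = 3
G(12) = mex{3,2,1,1} = 0

0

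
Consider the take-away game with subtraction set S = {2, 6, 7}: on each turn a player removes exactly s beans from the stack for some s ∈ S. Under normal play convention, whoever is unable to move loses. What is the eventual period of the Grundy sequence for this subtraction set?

G(0) = 0
G(1) = mex{} = 0
G(2) = mex{0} = 1
G(3) = mex{0} = 1
G(4) = mex{1} = 0
G(5) = mex{1} = 0
G(6) = mex{0,0} = 1
G(7) = mex{0,0,0} = 1
G(8) = mex{1,1,0} = 2
G(9) = mex{1,1,1} = 0
G(10) = mex{2,0,1} = 3
G(11) = mex{0,0,0} = 1
G(12) = mex{3,1,0} = 2
G(13) = mex{1,1,1} = 0
G(14) = mex{2,2,1} = 0
G(15) = mex{0,0,2} = 1
G(16) = mex{0,3,0} = 1
G(17) = mex{1,1,3} = 0
G(18) = mex{1,2,1} = 0
G(19) = mex{0,0,2} = 1
G(20) = mex{0,0,0} = 1
G(21) = mex{1,1,0} = 2
G(22) = mex{1,1,1} = 0
G(23) = mex{2,0,1} = 3
G(24) = mex{0,0,0} = 1
G(25) = mex{3,1,0} = 2
G(26) = mex{1,1,1} = 0
G(27) = mex{2,2,1} = 0
G(n+13) = G(n) holds for n = 0,…,6 (a full window of length max(S) = 7), so the sequence is purely periodic with period 13.

13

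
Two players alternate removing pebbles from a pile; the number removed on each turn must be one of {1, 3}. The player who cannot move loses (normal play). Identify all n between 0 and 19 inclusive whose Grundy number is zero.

G(0) = 0
G(1) = mex{0} = 1
G(2) = mex{1} = 0
G(3) = mex{0,0} = 1
G(4) = mex{1,1} = 0
G(5) = mex{0,0} = 1
G(6) = mex{1,1} = 0
G(7) = mex{0,0} = 1
G(8) = mex{1,1} = 0
G(9) = mex{0,0} = 1
G(10) = mex{1,1} = 0
G(11) = mex{0,0} = 1
G(12) = mex{1,1} = 0
G(13) = mex{0,0} = 1
G(14) = mex{1,1} = 0
G(15) = mex{0,0} = 1
G(16) = mex{1,1} = 0
G(17) = mex{0,0} = 1
G(18) = mex{1,1} = 0
G(19) = mex{0,0} = 1
P-positions are exactly the n with G(n) = 0.

0, 2, 4, 6, 8, 10, 12, 14, 16, 18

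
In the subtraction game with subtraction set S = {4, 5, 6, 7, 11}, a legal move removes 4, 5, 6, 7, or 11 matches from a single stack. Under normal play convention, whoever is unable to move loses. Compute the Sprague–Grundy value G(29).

3

n :  0  1  2  3  4  5  6  7  8  9 10 11 12 13 14 15 16 17 18 19 20 21 22 23 24 25 26 27 28 29
G :  0  0  0  0  1  1  1  1  2  2  2  2  3  3  3  0  0  0  0  1  1  1  1  2  2  2  2  3  3  3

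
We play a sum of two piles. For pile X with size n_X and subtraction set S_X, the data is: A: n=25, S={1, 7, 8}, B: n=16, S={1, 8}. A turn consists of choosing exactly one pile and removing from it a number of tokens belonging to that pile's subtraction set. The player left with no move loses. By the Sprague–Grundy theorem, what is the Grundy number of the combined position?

Pile A, S = {1, 7, 8}:
G(0) = 0
G(1) = mex{0} = 1
G(2) = mex{1} = 0
G(3) = mex{0} = 1
G(4) = mex{1} = 0
G(5) = mex{0} = 1
G(6) = mex{1} = 0
G(7) = mex{0,0} = 1
G(8) = mex{1,1,0} = 2
G(9) = mex{2,0,1} = 3
G(10) = mex{3,1,0} = 2
G(11) = mex{2,0,1} = 3
G(12) = mex{3,1,0} = 2
G(13) = mex{2,0,1} = 3
G(14) = mex{3,1,0} = 2
G(15) = mex{2,2,1} = 0
G(16) = mex{0,3,2} = 1
G(17) = mex{1,2,3} = 0
G(18) = mex{0,3,2} = 1
G(19) = mex{1,2,3} = 0
G(20) = mex{0,3,2} = 1
G(21) = mex{1,2,3} = 0
G(22) = mex{0,0,2} = 1
G(23) = mex{1,1,0} = 2
G(24) = mex{2,0,1} = 3
G(25) = mex{3,1,0} = 2
G_A(25) = 2.
Pile B, S = {1, 8}:
n :  0  1  2  3  4  5  6  7  8  9 10 11 12 13 14 15 16
G :  0  1  0  1  0  1  0  1  2  0  1  0  1  0  1  0  1
G_B(16) = 1.
Combined Grundy value = 2 ⊕ 1 = 3.

3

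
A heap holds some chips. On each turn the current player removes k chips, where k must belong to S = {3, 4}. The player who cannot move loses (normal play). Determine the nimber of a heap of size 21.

0

n :  0  1  2  3  4  5  6  7  8  9 10 11 12 13 14 15 16 17 18 19 20 21
G :  0  0  0  1  1  1  2  0  0  0  1  1  1  2  0  0  0  1  1  1  2  0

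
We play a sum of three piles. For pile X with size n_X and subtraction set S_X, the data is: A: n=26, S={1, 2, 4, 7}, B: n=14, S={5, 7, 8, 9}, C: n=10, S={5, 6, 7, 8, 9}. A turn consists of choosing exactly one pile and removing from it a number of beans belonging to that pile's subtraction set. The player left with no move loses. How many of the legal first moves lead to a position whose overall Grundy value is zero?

Pile A, S = {1, 2, 4, 7}:
n :  0  1  2  3  4  5  6  7  8  9 10 11 12 13 14 15 16 17 18 19 20 21 22 23 24 25 26
G :  0  1  2  0  1  2  0  1  2  0  1  2  0  1  2  0  1  2  0  1  2  0  1  2  0  1  2
G_A(26) = 2.
Pile B, S = {5, 7, 8, 9}:
G(0) = 0
G(1) = mex{} = 0
G(2) = mex{} = 0
G(3) = mex{} = 0
G(4) = mex{} = 0
G(5) = mex{0} = 1
G(6) = mex{0} = 1
G(7) = mex{0,0} = 1
G(8) = mex{0,0,0} = 1
G(9) = mex{0,0,0,0} = 1
G(10) = mex{1,0,0,0} = 2
G(11) = mex{1,0,0,0} = 2
G(12) = mex{1,1,0,0} = 2
G(13) = mex{1,1,1,0} = 2
G(14) = mex{1,1,1,1} = 0
G_B(14) = 0.
Pile C, S = {5, 6, 7, 8, 9}:
G(0) = 0
G(1) = mex{} = 0
G(2) = mex{} = 0
G(3) = mex{} = 0
G(4) = mex{} = 0
G(5) = mex{0} = 1
G(6) = mex{0,0} = 1
G(7) = mex{0,0,0} = 1
G(8) = mex{0,0,0,0} = 1
G(9) = mex{0,0,0,0,0} = 1
G(10) = mex{1,0,0,0,0} = 2
G_C(10) = 2.
Combined Grundy value = 2 ⊕ 0 ⊕ 2 = 0.
A winning move leaves total XOR = 0, i.e. changes one component's Grundy value g to g ⊕ X where X is the current total.
Pile A: target g' = 2⊕0 = 2, but every legal move changes the Grundy value (mex property), so 0 moves.
Pile B: target g' = 0⊕0 = 0, but every legal move changes the Grundy value (mex property), so 0 moves.
Pile C: target g' = 2⊕0 = 2, but every legal move changes the Grundy value (mex property), so 0 moves.

0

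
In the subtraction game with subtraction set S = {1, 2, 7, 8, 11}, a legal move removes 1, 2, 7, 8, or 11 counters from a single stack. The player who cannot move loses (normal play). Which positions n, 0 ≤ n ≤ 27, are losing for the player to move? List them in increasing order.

G(0) = 0
G(1) = mex{0} = 1
G(2) = mex{1,0} = 2
G(3) = mex{2,1} = 0
G(4) = mex{0,2} = 1
G(5) = mex{1,0} = 2
G(6) = mex{2,1} = 0
G(7) = mex{0,2,0} = 1
G(8) = mex{1,0,1,0} = 2
G(9) = mex{2,1,2,1} = 0
G(10) = mex{0,2,0,2} = 1
G(11) = mex{1,0,1,0,0} = 2
G(12) = mex{2,1,2,1,1} = 0
G(13) = mex{0,2,0,2,2} = 1
G(14) = mex{1,0,1,0,0} = 2
G(15) = mex{2,1,2,1,1} = 0
G(16) = mex{0,2,0,2,2} = 1
G(17) = mex{1,0,1,0,0} = 2
G(18) = mex{2,1,2,1,1} = 0
G(19) = mex{0,2,0,2,2} = 1
G(20) = mex{1,0,1,0,0} = 2
G(21) = mex{2,1,2,1,1} = 0
G(22) = mex{0,2,0,2,2} = 1
G(23) = mex{1,0,1,0,0} = 2
G(24) = mex{2,1,2,1,1} = 0
G(25) = mex{0,2,0,2,2} = 1
G(26) = mex{1,0,1,0,0} = 2
G(27) = mex{2,1,2,1,1} = 0
P-positions are exactly the n with G(n) = 0.

0, 3, 6, 9, 12, 15, 18, 21, 24, 27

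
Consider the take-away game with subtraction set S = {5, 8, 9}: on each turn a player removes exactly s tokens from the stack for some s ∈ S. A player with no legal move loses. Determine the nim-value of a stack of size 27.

2

n :  0  1  2  3  4  5  6  7  8  9 10 11 12 13 14 15 16 17 18 19 20 21 22 23 24 25 26 27
G :  0  0  0  0  0  1  1  1  1  1  2  2  2  2  0  0  0  0  0  1  1  1  1  1  2  2  2  2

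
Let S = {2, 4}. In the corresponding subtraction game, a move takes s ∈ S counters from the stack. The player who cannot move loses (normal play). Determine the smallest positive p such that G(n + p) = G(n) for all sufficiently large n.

6

G(0) = 0
G(1) = mex{} = 0
G(2) = mex{0} = 1
G(3) = mex{0} = 1
G(4) = mex{1,0} = 2
G(5) = mex{1,0} = 2
G(6) = mex{2,1} = 0
G(7) = mex{2,1} = 0
G(8) = mex{0,2} = 1
G(9) = mex{0,2} = 1
G(10) = mex{1,0} = 2
G(11) = mex{1,0} = 2
G(12) = mex{2,1} = 0
G(13) = mex{2,1} = 0
G(14) = mex{0,2} = 1
G(n+6) = G(n) holds for n = 0,…,3 (a full window of length max(S) = 4), so the sequence is purely periodic with period 6.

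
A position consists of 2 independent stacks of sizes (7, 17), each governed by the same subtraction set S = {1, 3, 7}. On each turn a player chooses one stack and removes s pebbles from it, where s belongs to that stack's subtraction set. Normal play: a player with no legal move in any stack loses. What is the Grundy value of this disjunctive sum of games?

0

All stacks use S = {1, 3, 7}:
n :  0  1  2  3  4  5  6  7  8  9 10 11 12 13 14 15 16 17
G :  0  1  0  1  0  1  0  1  0  1  0  1  0  1  0  1  0  1
Stack A: G(7) = 1.
Stack B: G(17) = 1.
Combined Grundy value = 1 ⊕ 1 = 0.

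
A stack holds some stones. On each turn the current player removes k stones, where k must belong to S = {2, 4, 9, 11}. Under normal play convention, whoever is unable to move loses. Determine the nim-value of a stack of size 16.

1

G(0) = 0
G(1) = mex{} = 0
G(2) = mex{0} = 1
G(3) = mex{0} = 1
G(4) = mex{1,0} = 2
G(5) = mex{1,0} = 2
G(6) = mex{2,1} = 0
G(7) = mex{2,1} = 0
G(8) = mex{0,2} = 1
G(9) = mex{0,2,0} = 1
G(10) = mex{1,0,0} = 2
G(11) = mex{1,0,1,0} = 2
G(12) = mex{2,1,1,0} = 3
G(13) = mex{2,1,2,1} = 0
G(14) = mex{3,2,2,1} = 0
G(15) = mex{0,2,0,2} = 1
G(16) = mex{0,3,0,2} = 1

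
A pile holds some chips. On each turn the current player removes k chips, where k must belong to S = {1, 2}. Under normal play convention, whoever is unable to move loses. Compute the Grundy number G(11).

2

n :  0  1  2  3  4  5  6  7  8  9 10 11
G :  0  1  2  0  1  2  0  1  2  0  1  2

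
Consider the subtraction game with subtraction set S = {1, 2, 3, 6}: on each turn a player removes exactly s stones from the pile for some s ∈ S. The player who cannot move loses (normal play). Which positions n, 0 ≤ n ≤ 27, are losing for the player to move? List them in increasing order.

n :  0  1  2  3  4  5  6  7  8  9 10 11 12 13 14 15 16 17 18 19 20 21 22 23 24 25 26 27
G :  0  1  2  3  0  1  2  3  0  1  2  3  0  1  2  3  0  1  2  3  0  1  2  3  0  1  2  3
P-positions are exactly the n with G(n) = 0.

0, 4, 8, 12, 16, 20, 24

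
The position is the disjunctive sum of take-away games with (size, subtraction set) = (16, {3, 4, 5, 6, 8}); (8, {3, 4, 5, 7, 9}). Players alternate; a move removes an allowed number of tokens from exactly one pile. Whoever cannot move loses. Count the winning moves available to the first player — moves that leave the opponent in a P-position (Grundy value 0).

4

Pile A, S = {3, 4, 5, 6, 8}:
n :  0  1  2  3  4  5  6  7  8  9 10 11 12 13 14 15 16
G :  0  0  0  1  1  1  2  2  2  3  3  0  0  0  1  1  1
G_A(16) = 1.
Pile B, S = {3, 4, 5, 7, 9}:
n : 0 1 2 3 4 5 6 7 8
G : 0 0 0 1 1 1 2 2 2
G_B(8) = 2.
Combined Grundy value = 1 ⊕ 2 = 3.
A winning move leaves total XOR = 0, i.e. changes one component's Grundy value g to g ⊕ X where X is the current total.
Pile A: need g' = 1⊕3 = 2. Options: 16−3→G=0, 16−4→G=0, 16−5→G=0, 16−6→G=3, 16−8→G=2. Hits: 1.
Pile B: need g' = 2⊕3 = 1. Options: 8−3→G=1, 8−4→G=1, 8−5→G=1, 8−7→G=0. Hits: 3.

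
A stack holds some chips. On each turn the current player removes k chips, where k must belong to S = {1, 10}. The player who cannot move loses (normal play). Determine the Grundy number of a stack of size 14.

1

G(0) = 0
G(1) = mex{0} = 1
G(2) = mex{1} = 0
G(3) = mex{0} = 1
G(4) = mex{1} = 0
G(5) = mex{0} = 1
G(6) = mex{1} = 0
G(7) = mex{0} = 1
G(8) = mex{1} = 0
G(9) = mex{0} = 1
G(10) = mex{1,0} = 2
G(11) = mex{2,1} = 0
G(12) = mex{0,0} = 1
G(13) = mex{1,1} = 0
G(14) = mex{0,0} = 1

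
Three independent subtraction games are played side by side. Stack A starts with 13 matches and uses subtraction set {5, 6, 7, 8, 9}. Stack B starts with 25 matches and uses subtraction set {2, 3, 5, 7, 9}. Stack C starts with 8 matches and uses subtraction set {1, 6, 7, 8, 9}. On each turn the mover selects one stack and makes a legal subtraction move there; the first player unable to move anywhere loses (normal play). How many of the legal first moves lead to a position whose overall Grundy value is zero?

3

Stack A, S = {5, 6, 7, 8, 9}:
G(0) = 0
G(1) = mex{} = 0
G(2) = mex{} = 0
G(3) = mex{} = 0
G(4) = mex{} = 0
G(5) = mex{0} = 1
G(6) = mex{0,0} = 1
G(7) = mex{0,0,0} = 1
G(8) = mex{0,0,0,0} = 1
G(9) = mex{0,0,0,0,0} = 1
G(10) = mex{1,0,0,0,0} = 2
G(11) = mex{1,1,0,0,0} = 2
G(12) = mex{1,1,1,0,0} = 2
G(13) = mex{1,1,1,1,0} = 2
G_A(13) = 2.
Stack B, S = {2, 3, 5, 7, 9}:
G(0) = 0
G(1) = mex{} = 0
G(2) = mex{0} = 1
G(3) = mex{0,0} = 1
G(4) = mex{1,0} = 2
G(5) = mex{1,1,0} = 2
G(6) = mex{2,1,0} = 3
G(7) = mex{2,2,1,0} = 3
G(8) = mex{3,2,1,0} = 4
G(9) = mex{3,3,2,1,0} = 4
G(10) = mex{4,3,2,1,0} = 5
G(11) = mex{4,4,3,2,1} = 0
G(12) = mex{5,4,3,2,1} = 0
G(13) = mex{0,5,4,3,2} = 1
G(14) = mex{0,0,4,3,2} = 1
G(15) = mex{1,0,5,4,3} = 2
G(16) = mex{1,1,0,4,3} = 2
G(17) = mex{2,1,0,5,4} = 3
G(18) = mex{2,2,1,0,4} = 3
G(19) = mex{3,2,1,0,5} = 4
G(20) = mex{3,3,2,1,0} = 4
G(21) = mex{4,3,2,1,0} = 5
G(22) = mex{4,4,3,2,1} = 0
G(23) = mex{5,4,3,2,1} = 0
G(24) = mex{0,5,4,3,2} = 1
G(25) = mex{0,0,4,3,2} = 1
G_B(25) = 1.
Stack C, S = {1, 6, 7, 8, 9}:
G(0) = 0
G(1) = mex{0} = 1
G(2) = mex{1} = 0
G(3) = mex{0} = 1
G(4) = mex{1} = 0
G(5) = mex{0} = 1
G(6) = mex{1,0} = 2
G(7) = mex{2,1,0} = 3
G(8) = mex{3,0,1,0} = 2
G_C(8) = 2.
Combined Grundy value = 2 ⊕ 1 ⊕ 2 = 1.
A winning move leaves total XOR = 0, i.e. changes one component's Grundy value g to g ⊕ X where X is the current total.
Stack A: need g' = 2⊕1 = 3. Options: 13−5→G=1, 13−6→G=1, 13−7→G=1, 13−8→G=1, 13−9→G=0. Hits: 0.
Stack B: need g' = 1⊕1 = 0. Options: 25−2→G=0, 25−3→G=0, 25−5→G=4, 25−7→G=3, 25−9→G=2. Hits: 2.
Stack C: need g' = 2⊕1 = 3. Options: 8−1→G=3, 8−6→G=0, 8−7→G=1, 8−8→G=0. Hits: 1.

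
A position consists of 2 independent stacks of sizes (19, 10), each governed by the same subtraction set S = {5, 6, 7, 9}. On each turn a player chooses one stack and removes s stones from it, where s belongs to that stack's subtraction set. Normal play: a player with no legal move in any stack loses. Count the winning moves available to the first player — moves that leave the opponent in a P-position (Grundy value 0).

All stacks use S = {5, 6, 7, 9}:
n :  0  1  2  3  4  5  6  7  8  9 10 11 12 13 14 15 16 17 18 19
G :  0  0  0  0  0  1  1  1  1  1  2  2  2  2  0  0  0  0  0  1
Stack A: G(19) = 1.
Stack B: G(10) = 2.
Combined Grundy value = 1 ⊕ 2 = 3.
A winning move leaves total XOR = 0, i.e. changes one component's Grundy value g to g ⊕ X where X is the current total.
Stack A: need g' = 1⊕3 = 2. Options: 19−5→G=0, 19−6→G=2, 19−7→G=2, 19−9→G=2. Hits: 3.
Stack B: need g' = 2⊕3 = 1. Options: 10−5→G=1, 10−6→G=0, 10−7→G=0, 10−9→G=0. Hits: 1.

4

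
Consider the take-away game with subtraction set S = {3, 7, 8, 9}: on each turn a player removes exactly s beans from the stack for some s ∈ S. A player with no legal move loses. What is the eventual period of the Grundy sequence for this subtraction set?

G(0) = 0
G(1) = mex{} = 0
G(2) = mex{} = 0
G(3) = mex{0} = 1
G(4) = mex{0} = 1
G(5) = mex{0} = 1
G(6) = mex{1} = 0
G(7) = mex{1,0} = 2
G(8) = mex{1,0,0} = 2
G(9) = mex{0,0,0,0} = 1
G(10) = mex{2,1,0,0} = 3
G(11) = mex{2,1,1,0} = 3
G(12) = mex{1,1,1,1} = 0
G(13) = mex{3,0,1,1} = 2
G(14) = mex{3,2,0,1} = 4
G(15) = mex{0,2,2,0} = 1
G(16) = mex{2,1,2,2} = 0
G(17) = mex{4,3,1,2} = 0
G(18) = mex{1,3,3,1} = 0
G(19) = mex{0,0,3,3} = 1
G(20) = mex{0,2,0,3} = 1
G(21) = mex{0,4,2,0} = 1
G(22) = mex{1,1,4,2} = 0
G(23) = mex{1,0,1,4} = 2
G(24) = mex{1,0,0,1} = 2
G(25) = mex{0,0,0,0} = 1
G(26) = mex{2,1,0,0} = 3
G(27) = mex{2,1,1,0} = 3
G(28) = mex{1,1,1,1} = 0
G(29) = mex{3,0,1,1} = 2
G(30) = mex{3,2,0,1} = 4
G(31) = mex{0,2,2,0} = 1
G(32) = mex{2,1,2,2} = 0
G(33) = mex{4,3,1,2} = 0
G(n+16) = G(n) holds for n = 0,…,8 (a full window of length max(S) = 9), so the sequence is purely periodic with period 16.

16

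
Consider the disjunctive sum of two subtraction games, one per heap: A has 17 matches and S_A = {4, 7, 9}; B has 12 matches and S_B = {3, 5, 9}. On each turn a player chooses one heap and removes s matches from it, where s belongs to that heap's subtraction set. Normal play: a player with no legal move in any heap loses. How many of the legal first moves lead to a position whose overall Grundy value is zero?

2

Heap A, S = {4, 7, 9}:
G(0) = 0
G(1) = mex{} = 0
G(2) = mex{} = 0
G(3) = mex{} = 0
G(4) = mex{0} = 1
G(5) = mex{0} = 1
G(6) = mex{0} = 1
G(7) = mex{0,0} = 1
G(8) = mex{1,0} = 2
G(9) = mex{1,0,0} = 2
G(10) = mex{1,0,0} = 2
G(11) = mex{1,1,0} = 2
G(12) = mex{2,1,0} = 3
G(13) = mex{2,1,1} = 0
G(14) = mex{2,1,1} = 0
G(15) = mex{2,2,1} = 0
G(16) = mex{3,2,1} = 0
G(17) = mex{0,2,2} = 1
G_A(17) = 1.
Heap B, S = {3, 5, 9}:
G(0) = 0
G(1) = mex{} = 0
G(2) = mex{} = 0
G(3) = mex{0} = 1
G(4) = mex{0} = 1
G(5) = mex{0,0} = 1
G(6) = mex{1,0} = 2
G(7) = mex{1,0} = 2
G(8) = mex{1,1} = 0
G(9) = mex{2,1,0} = 3
G(10) = mex{2,1,0} = 3
G(11) = mex{0,2,0} = 1
G(12) = mex{3,2,1} = 0
G_B(12) = 0.
Combined Grundy value = 1 ⊕ 0 = 1.
A winning move leaves total XOR = 0, i.e. changes one component's Grundy value g to g ⊕ X where X is the current total.
Heap A: need g' = 1⊕1 = 0. Options: 17−4→G=0, 17−7→G=2, 17−9→G=2. Hits: 1.
Heap B: need g' = 0⊕1 = 1. Options: 12−3→G=3, 12−5→G=2, 12−9→G=1. Hits: 1.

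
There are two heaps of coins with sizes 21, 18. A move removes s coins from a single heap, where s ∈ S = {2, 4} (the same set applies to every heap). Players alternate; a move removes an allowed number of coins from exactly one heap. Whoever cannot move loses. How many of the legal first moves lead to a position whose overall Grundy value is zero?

2

All heaps use S = {2, 4}:
G(0) = 0
G(1) = mex{} = 0
G(2) = mex{0} = 1
G(3) = mex{0} = 1
G(4) = mex{1,0} = 2
G(5) = mex{1,0} = 2
G(6) = mex{2,1} = 0
G(7) = mex{2,1} = 0
G(8) = mex{0,2} = 1
G(9) = mex{0,2} = 1
G(10) = mex{1,0} = 2
G(11) = mex{1,0} = 2
G(12) = mex{2,1} = 0
G(13) = mex{2,1} = 0
G(14) = mex{0,2} = 1
G(15) = mex{0,2} = 1
G(16) = mex{1,0} = 2
G(17) = mex{1,0} = 2
G(18) = mex{2,1} = 0
G(19) = mex{2,1} = 0
G(20) = mex{0,2} = 1
G(21) = mex{0,2} = 1
Heap A: G(21) = 1.
Heap B: G(18) = 0.
Combined Grundy value = 1 ⊕ 0 = 1.
A winning move leaves total XOR = 0, i.e. changes one component's Grundy value g to g ⊕ X where X is the current total.
Heap A: need g' = 1⊕1 = 0. Options: 21−2→G=0, 21−4→G=2. Hits: 1.
Heap B: need g' = 0⊕1 = 1. Options: 18−2→G=2, 18−4→G=1. Hits: 1.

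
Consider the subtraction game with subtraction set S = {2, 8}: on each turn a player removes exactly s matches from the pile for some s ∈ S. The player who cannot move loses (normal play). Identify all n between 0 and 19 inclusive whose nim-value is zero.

G(0) = 0
G(1) = mex{} = 0
G(2) = mex{0} = 1
G(3) = mex{0} = 1
G(4) = mex{1} = 0
G(5) = mex{1} = 0
G(6) = mex{0} = 1
G(7) = mex{0} = 1
G(8) = mex{1,0} = 2
G(9) = mex{1,0} = 2
G(10) = mex{2,1} = 0
G(11) = mex{2,1} = 0
G(12) = mex{0,0} = 1
G(13) = mex{0,0} = 1
G(14) = mex{1,1} = 0
G(15) = mex{1,1} = 0
G(16) = mex{0,2} = 1
G(17) = mex{0,2} = 1
G(18) = mex{1,0} = 2
G(19) = mex{1,0} = 2
P-positions are exactly the n with G(n) = 0.

0, 1, 4, 5, 10, 11, 14, 15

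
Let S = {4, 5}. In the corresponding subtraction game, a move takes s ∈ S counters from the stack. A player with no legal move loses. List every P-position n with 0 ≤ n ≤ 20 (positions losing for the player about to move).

0, 1, 2, 3, 9, 10, 11, 12, 18, 19, 20

G(0) = 0
G(1) = mex{} = 0
G(2) = mex{} = 0
G(3) = mex{} = 0
G(4) = mex{0} = 1
G(5) = mex{0,0} = 1
G(6) = mex{0,0} = 1
G(7) = mex{0,0} = 1
G(8) = mex{1,0} = 2
G(9) = mex{1,1} = 0
G(10) = mex{1,1} = 0
G(11) = mex{1,1} = 0
G(12) = mex{2,1} = 0
G(13) = mex{0,2} = 1
G(14) = mex{0,0} = 1
G(15) = mex{0,0} = 1
G(16) = mex{0,0} = 1
G(17) = mex{1,0} = 2
G(18) = mex{1,1} = 0
G(19) = mex{1,1} = 0
G(20) = mex{1,1} = 0
P-positions are exactly the n with G(n) = 0.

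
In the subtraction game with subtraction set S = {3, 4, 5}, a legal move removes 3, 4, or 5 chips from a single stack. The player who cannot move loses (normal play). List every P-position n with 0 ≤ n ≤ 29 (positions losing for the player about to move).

G(0) = 0
G(1) = mex{} = 0
G(2) = mex{} = 0
G(3) = mex{0} = 1
G(4) = mex{0,0} = 1
G(5) = mex{0,0,0} = 1
G(6) = mex{1,0,0} = 2
G(7) = mex{1,1,0} = 2
G(8) = mex{1,1,1} = 0
G(9) = mex{2,1,1} = 0
G(10) = mex{2,2,1} = 0
G(11) = mex{0,2,2} = 1
G(12) = mex{0,0,2} = 1
G(13) = mex{0,0,0} = 1
G(14) = mex{1,0,0} = 2
G(15) = mex{1,1,0} = 2
G(16) = mex{1,1,1} = 0
G(17) = mex{2,1,1} = 0
G(18) = mex{2,2,1} = 0
G(19) = mex{0,2,2} = 1
G(20) = mex{0,0,2} = 1
G(21) = mex{0,0,0} = 1
G(22) = mex{1,0,0} = 2
G(23) = mex{1,1,0} = 2
G(24) = mex{1,1,1} = 0
G(25) = mex{2,1,1} = 0
G(26) = mex{2,2,1} = 0
G(27) = mex{0,2,2} = 1
G(28) = mex{0,0,2} = 1
G(29) = mex{0,0,0} = 1
P-positions are exactly the n with G(n) = 0.

0, 1, 2, 8, 9, 10, 16, 17, 18, 24, 25, 26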